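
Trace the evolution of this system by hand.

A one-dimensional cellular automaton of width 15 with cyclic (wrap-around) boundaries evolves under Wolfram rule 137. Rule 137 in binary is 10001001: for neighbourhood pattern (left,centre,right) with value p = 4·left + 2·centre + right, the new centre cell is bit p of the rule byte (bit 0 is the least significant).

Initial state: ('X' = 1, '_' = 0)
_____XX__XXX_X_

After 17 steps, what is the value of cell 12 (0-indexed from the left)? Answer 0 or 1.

0

0) _____XX__XXX_X_
1) XXXX_X___XX____
2) XXX____X_X__XX_
3) XX__XX______X__
4) X___X__XXXX____
5) __X____XXX__XX_
6) X___XX_XX___X__
7) __X_X__X__X____
8) X___________XXX
9) __XXXXXXXXX_XXX
10) __XXXXXXXX__XX_
11) X_XXXXXXX___X__
12) __XXXXXX__X____
13) X_XXXXX_____XXX
14) __XXXX__XXX_XXX
15) __XXX___XX__XX_
16) X_XX__X_X___X__
17) __X_______X____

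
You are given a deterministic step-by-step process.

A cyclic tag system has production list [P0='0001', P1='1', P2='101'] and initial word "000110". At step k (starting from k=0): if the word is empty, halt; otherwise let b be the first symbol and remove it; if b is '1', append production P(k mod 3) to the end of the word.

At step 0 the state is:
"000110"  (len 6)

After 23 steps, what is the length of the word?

step 0: "000110"  (len 6)
step 1: "00110"  (len 5)
step 2: "0110"  (len 4)
step 3: "110"  (len 3)
step 4: "100001"  (len 6)
step 5: "000011"  (len 6)
step 6: "00011"  (len 5)
step 7: "0011"  (len 4)
step 8: "011"  (len 3)
step 9: "11"  (len 2)
step 10: "10001"  (len 5)
step 11: "00011"  (len 5)
step 12: "0011"  (len 4)
step 13: "011"  (len 3)
step 14: "11"  (len 2)
step 15: "1101"  (len 4)
step 16: "1010001"  (len 7)
step 17: "0100011"  (len 7)
step 18: "100011"  (len 6)
step 19: "000110001"  (len 9)
step 20: "00110001"  (len 8)
step 21: "0110001"  (len 7)
step 22: "110001"  (len 6)
step 23: "100011"  (len 6)

6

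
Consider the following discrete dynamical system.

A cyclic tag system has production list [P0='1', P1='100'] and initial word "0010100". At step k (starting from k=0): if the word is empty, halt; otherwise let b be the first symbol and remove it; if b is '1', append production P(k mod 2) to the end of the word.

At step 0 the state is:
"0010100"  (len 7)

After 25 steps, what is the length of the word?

4

0) "0010100"  (len 7)
1) "010100"  (len 6)
2) "10100"  (len 5)
3) "01001"  (len 5)
4) "1001"  (len 4)
5) "0011"  (len 4)
6) "011"  (len 3)
7) "11"  (len 2)
8) "1100"  (len 4)
9) "1001"  (len 4)
10) "001100"  (len 6)
11) "01100"  (len 5)
12) "1100"  (len 4)
13) "1001"  (len 4)
14) "001100"  (len 6)
15) "01100"  (len 5)
16) "1100"  (len 4)
17) "1001"  (len 4)
18) "001100"  (len 6)
19) "01100"  (len 5)
20) "1100"  (len 4)
21) "1001"  (len 4)
22) "001100"  (len 6)
23) "01100"  (len 5)
24) "1100"  (len 4)
25) "1001"  (len 4)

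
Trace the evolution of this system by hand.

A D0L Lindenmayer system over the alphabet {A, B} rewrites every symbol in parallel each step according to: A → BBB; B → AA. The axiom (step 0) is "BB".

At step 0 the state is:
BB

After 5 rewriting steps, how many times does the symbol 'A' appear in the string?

144

t=0: BB
t=1: AAAA
t=2: BBBBBBBBBBBB
t=3: AAAAAAAAAAAAAAAAAAAAAAAA
t=4: BBBBBBBBBBBBBBBBBBBBBBBBBBBBBBBBBBBBBBBBBBBBBBBBBBBBBBBBBBBBBBBBBBBBBBBB
t=5: AAAAAAAAAAAAAAAAAAAAAAAAAAAAAAAAAAAAAAAAAAAAAAAAAAAAAAAAAA…AAAAAAAAAAAAAAAAAAAAAAAAAAAAAAAAAAAAAAAAAAAAAAAAAAAAAAAAAA  (len 144)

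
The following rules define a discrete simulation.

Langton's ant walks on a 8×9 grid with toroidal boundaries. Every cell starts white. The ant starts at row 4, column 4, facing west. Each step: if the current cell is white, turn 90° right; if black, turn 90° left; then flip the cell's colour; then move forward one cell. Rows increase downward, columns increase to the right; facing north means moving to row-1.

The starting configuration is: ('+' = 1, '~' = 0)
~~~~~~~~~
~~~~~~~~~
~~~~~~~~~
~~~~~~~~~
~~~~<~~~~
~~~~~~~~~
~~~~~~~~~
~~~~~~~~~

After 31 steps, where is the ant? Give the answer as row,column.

step 0: ~~~~~~~~~
~~~~~~~~~
~~~~~~~~~
~~~~~~~~~
~~~~<~~~~
~~~~~~~~~
~~~~~~~~~
~~~~~~~~~
step 1: ~~~~~~~~~
~~~~~~~~~
~~~~~~~~~
~~~~^~~~~
~~~~+~~~~
~~~~~~~~~
~~~~~~~~~
~~~~~~~~~
step 2: ~~~~~~~~~
~~~~~~~~~
~~~~~~~~~
~~~~+>~~~
~~~~+~~~~
~~~~~~~~~
~~~~~~~~~
~~~~~~~~~
step 3: ~~~~~~~~~
~~~~~~~~~
~~~~~~~~~
~~~~++~~~
~~~~+v~~~
~~~~~~~~~
~~~~~~~~~
~~~~~~~~~
step 4: ~~~~~~~~~
~~~~~~~~~
~~~~~~~~~
~~~~++~~~
~~~~<+~~~
~~~~~~~~~
~~~~~~~~~
~~~~~~~~~
step 5: ~~~~~~~~~
~~~~~~~~~
~~~~~~~~~
~~~~++~~~
~~~~~+~~~
~~~~v~~~~
~~~~~~~~~
~~~~~~~~~
step 6: ~~~~~~~~~
~~~~~~~~~
~~~~~~~~~
~~~~++~~~
~~~~~+~~~
~~~<+~~~~
~~~~~~~~~
~~~~~~~~~
step 7: ~~~~~~~~~
~~~~~~~~~
~~~~~~~~~
~~~~++~~~
~~~^~+~~~
~~~++~~~~
~~~~~~~~~
~~~~~~~~~
step 8: ~~~~~~~~~
~~~~~~~~~
~~~~~~~~~
~~~~++~~~
~~~+>+~~~
~~~++~~~~
~~~~~~~~~
~~~~~~~~~
step 9: ~~~~~~~~~
~~~~~~~~~
~~~~~~~~~
~~~~++~~~
~~~+++~~~
~~~+v~~~~
~~~~~~~~~
~~~~~~~~~
step 10: ~~~~~~~~~
~~~~~~~~~
~~~~~~~~~
~~~~++~~~
~~~+++~~~
~~~+~>~~~
~~~~~~~~~
~~~~~~~~~
step 11: ~~~~~~~~~
~~~~~~~~~
~~~~~~~~~
~~~~++~~~
~~~+++~~~
~~~+~+~~~
~~~~~v~~~
~~~~~~~~~
step 12: ~~~~~~~~~
~~~~~~~~~
~~~~~~~~~
~~~~++~~~
~~~+++~~~
~~~+~+~~~
~~~~<+~~~
~~~~~~~~~
step 13: ~~~~~~~~~
~~~~~~~~~
~~~~~~~~~
~~~~++~~~
~~~+++~~~
~~~+^+~~~
~~~~++~~~
~~~~~~~~~
step 14: ~~~~~~~~~
~~~~~~~~~
~~~~~~~~~
~~~~++~~~
~~~+++~~~
~~~++>~~~
~~~~++~~~
~~~~~~~~~
step 15: ~~~~~~~~~
~~~~~~~~~
~~~~~~~~~
~~~~++~~~
~~~++^~~~
~~~++~~~~
~~~~++~~~
~~~~~~~~~
step 16: ~~~~~~~~~
~~~~~~~~~
~~~~~~~~~
~~~~++~~~
~~~+<~~~~
~~~++~~~~
~~~~++~~~
~~~~~~~~~
step 17: ~~~~~~~~~
~~~~~~~~~
~~~~~~~~~
~~~~++~~~
~~~+~~~~~
~~~+v~~~~
~~~~++~~~
~~~~~~~~~
step 18: ~~~~~~~~~
~~~~~~~~~
~~~~~~~~~
~~~~++~~~
~~~+~~~~~
~~~+~>~~~
~~~~++~~~
~~~~~~~~~
step 19: ~~~~~~~~~
~~~~~~~~~
~~~~~~~~~
~~~~++~~~
~~~+~~~~~
~~~+~+~~~
~~~~+v~~~
~~~~~~~~~
step 20: ~~~~~~~~~
~~~~~~~~~
~~~~~~~~~
~~~~++~~~
~~~+~~~~~
~~~+~+~~~
~~~~+~>~~
~~~~~~~~~
step 21: ~~~~~~~~~
~~~~~~~~~
~~~~~~~~~
~~~~++~~~
~~~+~~~~~
~~~+~+~~~
~~~~+~+~~
~~~~~~v~~
step 22: ~~~~~~~~~
~~~~~~~~~
~~~~~~~~~
~~~~++~~~
~~~+~~~~~
~~~+~+~~~
~~~~+~+~~
~~~~~<+~~
step 23: ~~~~~~~~~
~~~~~~~~~
~~~~~~~~~
~~~~++~~~
~~~+~~~~~
~~~+~+~~~
~~~~+^+~~
~~~~~++~~
step 24: ~~~~~~~~~
~~~~~~~~~
~~~~~~~~~
~~~~++~~~
~~~+~~~~~
~~~+~+~~~
~~~~++>~~
~~~~~++~~
step 25: ~~~~~~~~~
~~~~~~~~~
~~~~~~~~~
~~~~++~~~
~~~+~~~~~
~~~+~+^~~
~~~~++~~~
~~~~~++~~
step 26: ~~~~~~~~~
~~~~~~~~~
~~~~~~~~~
~~~~++~~~
~~~+~~~~~
~~~+~++>~
~~~~++~~~
~~~~~++~~
step 27: ~~~~~~~~~
~~~~~~~~~
~~~~~~~~~
~~~~++~~~
~~~+~~~~~
~~~+~+++~
~~~~++~v~
~~~~~++~~
step 28: ~~~~~~~~~
~~~~~~~~~
~~~~~~~~~
~~~~++~~~
~~~+~~~~~
~~~+~+++~
~~~~++<+~
~~~~~++~~
step 29: ~~~~~~~~~
~~~~~~~~~
~~~~~~~~~
~~~~++~~~
~~~+~~~~~
~~~+~+^+~
~~~~++++~
~~~~~++~~
step 30: ~~~~~~~~~
~~~~~~~~~
~~~~~~~~~
~~~~++~~~
~~~+~~~~~
~~~+~<~+~
~~~~++++~
~~~~~++~~
step 31: ~~~~~~~~~
~~~~~~~~~
~~~~~~~~~
~~~~++~~~
~~~+~~~~~
~~~+~~~+~
~~~~+v++~
~~~~~++~~

6,5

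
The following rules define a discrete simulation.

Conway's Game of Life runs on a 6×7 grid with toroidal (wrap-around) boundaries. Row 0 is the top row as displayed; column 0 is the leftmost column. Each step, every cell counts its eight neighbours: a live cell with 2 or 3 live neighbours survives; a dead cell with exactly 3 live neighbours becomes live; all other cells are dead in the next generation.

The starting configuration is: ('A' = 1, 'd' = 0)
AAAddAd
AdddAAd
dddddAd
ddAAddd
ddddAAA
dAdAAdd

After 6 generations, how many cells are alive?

[0] AAAddAd
AdddAAd
dddddAd
ddAAddd
ddddAAA
dAdAAdd
[1] AdAddAd
AdddAAd
dddAdAA
dddAddA
dddddAd
dAdAddd
[2] AdAAdAd
AAdAddd
AddAddd
ddddddA
ddAdAdd
dAAdAdA
[3] dddddAd
AddAddd
AAAdddA
dddAddd
AAAdddd
AdddAdA
[4] AdddAAd
AdAdddd
AAAAddA
dddAddA
AAAAddA
AddddAA
[5] AdddAAd
ddAdAAd
dddAddA
ddddAAd
dAAAAdd
ddAAddd
[6] dAAddAA
ddddddd
dddAddA
dddddAd
dAdddAd
dddddAd

10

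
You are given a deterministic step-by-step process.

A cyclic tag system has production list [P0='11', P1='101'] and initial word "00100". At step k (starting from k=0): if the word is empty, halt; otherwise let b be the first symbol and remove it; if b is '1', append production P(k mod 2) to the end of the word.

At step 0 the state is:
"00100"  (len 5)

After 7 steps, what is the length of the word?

t=0: "00100"  (len 5)
t=1: "0100"  (len 4)
t=2: "100"  (len 3)
t=3: "0011"  (len 4)
t=4: "011"  (len 3)
t=5: "11"  (len 2)
t=6: "1101"  (len 4)
t=7: "10111"  (len 5)

5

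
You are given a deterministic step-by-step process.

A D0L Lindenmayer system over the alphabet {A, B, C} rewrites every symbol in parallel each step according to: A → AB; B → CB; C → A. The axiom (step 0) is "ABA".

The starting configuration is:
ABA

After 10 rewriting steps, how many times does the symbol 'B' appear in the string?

416

gen 0: ABA
gen 1: ABCBAB
gen 2: ABCBACBABCB
gen 3: ABCBACBABACBABCBACB
gen 4: ABCBACBABACBABCBABACBABCBACBABACB
gen 5: ABCBACBABACBABCBABACBABCBACBABCBABACBABCBACBABACBABCBABACB
gen 6: ABCBACBABACBABCBABACBABCBACBABCBABACBABCBACBABACBABCBACBABCBABACBABCBACBABACBABCBABACBABCBACBABCBABACB
gen 7: ABCBACBABACBABCBABACBABCBACBABCBABACBABCBACBABACBABCBACBAB…ABACBABCBABACBABCBACBABCBABACBABCBACBABACBABCBACBABCBABACB  (len 179)
gen 8: ABCBACBABACBABCBABACBABCBACBABCBABACBABCBACBABACBABCBACBAB…ABCBABACBABCBACBABACBABCBABACBABCBACBABACBABCBACBABCBABACB  (len 314)
gen 9: ABCBACBABACBABCBABACBABCBACBABCBABACBABCBACBABACBABCBACBAB…ABCBABACBABCBACBABACBABCBABACBABCBACBABACBABCBACBABCBABACB  (len 551)
gen 10: ABCBACBABACBABCBABACBABCBACBABCBABACBABCBACBABACBABCBACBAB…ABCBABACBABCBACBABACBABCBABACBABCBACBABACBABCBACBABCBABACB  (len 967)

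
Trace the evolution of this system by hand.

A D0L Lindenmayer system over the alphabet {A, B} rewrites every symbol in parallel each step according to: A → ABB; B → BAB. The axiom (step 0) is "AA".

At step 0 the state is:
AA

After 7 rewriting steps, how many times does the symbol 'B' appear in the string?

k=0  AA
k=1  ABBABB
k=2  ABBBABBABABBBABBAB
k=3  ABBBABBABBABABBBABBABABBBABABBBABBABBABABBBABBABABBBAB
k=4  ABBBABBABBABABBBABBABABBBABBABABBBABABBBABBABBABABBBABBABA…BBABBABABBBABABBBABBABBABABBBABBABABBBABABBBABBABBABABBBAB  (len 162)
k=5  ABBBABBABBABABBBABBABABBBABBABABBBABABBBABBABBABABBBABBABA…BBABABBBABBABBABABBBABBABABBBABBABABBBABABBBABBABBABABBBAB  (len 486)
k=6  ABBBABBABBABABBBABBABABBBABBABABBBABABBBABBABBABABBBABBABA…BBABABBBABBABBABABBBABBABABBBABBABABBBABABBBABBABBABABBBAB  (len 1458)
k=7  ABBBABBABBABABBBABBABABBBABBABABBBABABBBABBABBABABBBABBABA…BBABABBBABBABBABABBBABBABABBBABBABABBBABABBBABBABBABABBBAB  (len 4374)

2916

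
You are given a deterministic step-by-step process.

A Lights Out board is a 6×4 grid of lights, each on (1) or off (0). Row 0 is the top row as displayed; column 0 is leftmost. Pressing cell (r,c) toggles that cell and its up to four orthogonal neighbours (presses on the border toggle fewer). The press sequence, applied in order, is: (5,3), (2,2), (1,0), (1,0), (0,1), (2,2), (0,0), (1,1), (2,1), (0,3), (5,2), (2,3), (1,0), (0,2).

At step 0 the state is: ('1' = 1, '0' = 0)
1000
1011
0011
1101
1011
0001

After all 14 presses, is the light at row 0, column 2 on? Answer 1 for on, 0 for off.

gen 0: 1000
1011
0011
1101
1011
0001
gen 1: 1000
1011
0011
1101
1010
0010
gen 2: 1000
1001
0100
1111
1010
0010
gen 3: 0000
0101
1100
1111
1010
0010
gen 4: 1000
1001
0100
1111
1010
0010
gen 5: 0110
1101
0100
1111
1010
0010
gen 6: 0110
1111
0011
1101
1010
0010
gen 7: 1010
0111
0011
1101
1010
0010
gen 8: 1110
1001
0111
1101
1010
0010
gen 9: 1110
1101
1001
1001
1010
0010
gen 10: 1101
1100
1001
1001
1010
0010
gen 11: 1101
1100
1001
1001
1000
0101
gen 12: 1101
1101
1010
1000
1000
0101
gen 13: 0101
0001
0010
1000
1000
0101
gen 14: 0010
0011
0010
1000
1000
0101

1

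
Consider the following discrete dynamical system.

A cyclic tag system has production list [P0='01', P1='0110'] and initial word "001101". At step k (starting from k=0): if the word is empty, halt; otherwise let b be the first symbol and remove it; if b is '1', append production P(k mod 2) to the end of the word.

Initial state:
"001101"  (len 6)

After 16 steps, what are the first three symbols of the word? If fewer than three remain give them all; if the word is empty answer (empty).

step 0: "001101"  (len 6)
step 1: "01101"  (len 5)
step 2: "1101"  (len 4)
step 3: "10101"  (len 5)
step 4: "01010110"  (len 8)
step 5: "1010110"  (len 7)
step 6: "0101100110"  (len 10)
step 7: "101100110"  (len 9)
step 8: "011001100110"  (len 12)
step 9: "11001100110"  (len 11)
step 10: "10011001100110"  (len 14)
step 11: "001100110011001"  (len 15)
step 12: "01100110011001"  (len 14)
step 13: "1100110011001"  (len 13)
step 14: "1001100110010110"  (len 16)
step 15: "00110011001011001"  (len 17)
step 16: "0110011001011001"  (len 16)

011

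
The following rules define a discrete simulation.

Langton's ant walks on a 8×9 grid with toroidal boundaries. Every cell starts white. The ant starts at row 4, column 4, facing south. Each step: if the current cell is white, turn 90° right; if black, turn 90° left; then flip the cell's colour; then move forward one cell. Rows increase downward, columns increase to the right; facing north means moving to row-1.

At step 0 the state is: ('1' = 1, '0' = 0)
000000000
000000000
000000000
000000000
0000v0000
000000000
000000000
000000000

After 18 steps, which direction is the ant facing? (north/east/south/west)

t=0: 000000000
000000000
000000000
000000000
0000v0000
000000000
000000000
000000000
t=1: 000000000
000000000
000000000
000000000
000<10000
000000000
000000000
000000000
t=2: 000000000
000000000
000000000
000^00000
000110000
000000000
000000000
000000000
t=3: 000000000
000000000
000000000
0001>0000
000110000
000000000
000000000
000000000
t=4: 000000000
000000000
000000000
000110000
0001v0000
000000000
000000000
000000000
t=5: 000000000
000000000
000000000
000110000
00010>000
000000000
000000000
000000000
t=6: 000000000
000000000
000000000
000110000
000101000
00000v000
000000000
000000000
t=7: 000000000
000000000
000000000
000110000
000101000
0000<1000
000000000
000000000
t=8: 000000000
000000000
000000000
000110000
0001^1000
000011000
000000000
000000000
t=9: 000000000
000000000
000000000
000110000
00011>000
000011000
000000000
000000000
t=10: 000000000
000000000
000000000
00011^000
000110000
000011000
000000000
000000000
t=11: 000000000
000000000
000000000
000111>00
000110000
000011000
000000000
000000000
t=12: 000000000
000000000
000000000
000111100
000110v00
000011000
000000000
000000000
t=13: 000000000
000000000
000000000
000111100
00011<100
000011000
000000000
000000000
t=14: 000000000
000000000
000000000
00011^100
000111100
000011000
000000000
000000000
t=15: 000000000
000000000
000000000
0001<0100
000111100
000011000
000000000
000000000
t=16: 000000000
000000000
000000000
000100100
0001v1100
000011000
000000000
000000000
t=17: 000000000
000000000
000000000
000100100
00010>100
000011000
000000000
000000000
t=18: 000000000
000000000
000000000
00010^100
000100100
000011000
000000000
000000000

north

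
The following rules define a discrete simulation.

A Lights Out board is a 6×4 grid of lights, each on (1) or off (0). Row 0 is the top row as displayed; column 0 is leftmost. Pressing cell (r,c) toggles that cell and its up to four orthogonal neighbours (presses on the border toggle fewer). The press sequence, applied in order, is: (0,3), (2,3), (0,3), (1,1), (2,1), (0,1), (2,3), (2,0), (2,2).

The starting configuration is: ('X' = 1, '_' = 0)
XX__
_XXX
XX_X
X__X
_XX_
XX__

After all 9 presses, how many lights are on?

13

k=0  XX__
_XXX
XX_X
X__X
_XX_
XX__
k=1  XXXX
_XX_
XX_X
X__X
_XX_
XX__
k=2  XXXX
_XXX
XXX_
X___
_XX_
XX__
k=3  XX__
_XX_
XXX_
X___
_XX_
XX__
k=4  X___
X___
X_X_
X___
_XX_
XX__
k=5  X___
XX__
_X__
XX__
_XX_
XX__
k=6  _XX_
X___
_X__
XX__
_XX_
XX__
k=7  _XX_
X__X
_XXX
XX_X
_XX_
XX__
k=8  _XX_
___X
X_XX
_X_X
_XX_
XX__
k=9  _XX_
__XX
XX__
_XXX
_XX_
XX__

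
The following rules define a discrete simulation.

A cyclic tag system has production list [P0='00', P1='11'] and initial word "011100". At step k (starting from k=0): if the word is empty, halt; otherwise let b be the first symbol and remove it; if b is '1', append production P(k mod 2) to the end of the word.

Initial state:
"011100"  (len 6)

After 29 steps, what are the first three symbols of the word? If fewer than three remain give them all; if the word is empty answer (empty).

011

t=0: "011100"  (len 6)
t=1: "11100"  (len 5)
t=2: "110011"  (len 6)
t=3: "1001100"  (len 7)
t=4: "00110011"  (len 8)
t=5: "0110011"  (len 7)
t=6: "110011"  (len 6)
t=7: "1001100"  (len 7)
t=8: "00110011"  (len 8)
t=9: "0110011"  (len 7)
t=10: "110011"  (len 6)
t=11: "1001100"  (len 7)
t=12: "00110011"  (len 8)
t=13: "0110011"  (len 7)
t=14: "110011"  (len 6)
t=15: "1001100"  (len 7)
t=16: "00110011"  (len 8)
t=17: "0110011"  (len 7)
t=18: "110011"  (len 6)
t=19: "1001100"  (len 7)
t=20: "00110011"  (len 8)
t=21: "0110011"  (len 7)
t=22: "110011"  (len 6)
t=23: "1001100"  (len 7)
t=24: "00110011"  (len 8)
t=25: "0110011"  (len 7)
t=26: "110011"  (len 6)
t=27: "1001100"  (len 7)
t=28: "00110011"  (len 8)
t=29: "0110011"  (len 7)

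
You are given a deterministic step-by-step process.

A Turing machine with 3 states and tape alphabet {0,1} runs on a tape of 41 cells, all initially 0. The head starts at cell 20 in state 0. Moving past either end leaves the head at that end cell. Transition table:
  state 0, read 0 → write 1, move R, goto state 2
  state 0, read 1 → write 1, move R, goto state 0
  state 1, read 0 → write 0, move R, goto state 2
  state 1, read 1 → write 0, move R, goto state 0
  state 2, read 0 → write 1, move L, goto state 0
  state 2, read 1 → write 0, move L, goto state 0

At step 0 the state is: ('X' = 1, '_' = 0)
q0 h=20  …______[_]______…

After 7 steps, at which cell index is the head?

23

k=0  q0 h=20  …______[_]______…
k=1  q2 h=21  …_____X[_]______…
k=2  q0 h=20  …______[X]X_____…
k=3  q0 h=21  …_____X[X]______…
k=4  q0 h=22  …____XX[_]______…
k=5  q2 h=23  …___XXX[_]______…
k=6  q0 h=22  …____XX[X]X_____…
k=7  q0 h=23  …___XXX[X]______…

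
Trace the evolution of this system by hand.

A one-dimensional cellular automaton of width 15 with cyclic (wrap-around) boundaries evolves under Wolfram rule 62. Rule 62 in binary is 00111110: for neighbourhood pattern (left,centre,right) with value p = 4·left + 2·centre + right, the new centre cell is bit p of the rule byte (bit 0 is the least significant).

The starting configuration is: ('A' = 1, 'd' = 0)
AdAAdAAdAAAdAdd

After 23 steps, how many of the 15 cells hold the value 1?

0) AdAAdAAdAAAdAdd
1) AAAdAAdAAddAAAA
2) dddAAdAAdAAAddd
3) ddAAdAAdAAddAdd
4) dAAdAAdAAdAAAAd
5) AAdAAdAAdAAdddA
6) ddAAdAAdAAdAdAA
7) AAAdAAdAAdAAAAd
8) AddAAdAAdAAdddA
9) dAAAdAAdAAdAdAA
10) AAddAAdAAdAAAAd
11) AdAAAdAAdAAdddA
12) dAAddAAdAAdAdAA
13) AAdAAAdAAdAAAAd
14) AdAAddAAdAAdddA
15) dAAdAAAdAAdAdAA
16) AAdAAddAAdAAAAd
17) AdAAdAAAdAAdddA
18) dAAdAAddAAdAdAA
19) AAdAAdAAAdAAAAd
20) AdAAdAAddAAdddA
21) dAAdAAdAAAdAdAA
22) AAdAAdAAddAAAAd
23) AdAAdAAdAAAdddA

9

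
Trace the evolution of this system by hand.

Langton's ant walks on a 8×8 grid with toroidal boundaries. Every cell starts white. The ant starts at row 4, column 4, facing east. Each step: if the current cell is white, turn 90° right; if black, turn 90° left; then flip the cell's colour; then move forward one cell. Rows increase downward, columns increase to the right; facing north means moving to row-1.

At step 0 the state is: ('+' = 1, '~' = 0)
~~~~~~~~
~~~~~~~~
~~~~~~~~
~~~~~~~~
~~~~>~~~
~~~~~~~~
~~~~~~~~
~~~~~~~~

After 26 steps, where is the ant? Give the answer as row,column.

k=0  ~~~~~~~~
~~~~~~~~
~~~~~~~~
~~~~~~~~
~~~~>~~~
~~~~~~~~
~~~~~~~~
~~~~~~~~
k=1  ~~~~~~~~
~~~~~~~~
~~~~~~~~
~~~~~~~~
~~~~+~~~
~~~~v~~~
~~~~~~~~
~~~~~~~~
k=2  ~~~~~~~~
~~~~~~~~
~~~~~~~~
~~~~~~~~
~~~~+~~~
~~~<+~~~
~~~~~~~~
~~~~~~~~
k=3  ~~~~~~~~
~~~~~~~~
~~~~~~~~
~~~~~~~~
~~~^+~~~
~~~++~~~
~~~~~~~~
~~~~~~~~
k=4  ~~~~~~~~
~~~~~~~~
~~~~~~~~
~~~~~~~~
~~~+>~~~
~~~++~~~
~~~~~~~~
~~~~~~~~
k=5  ~~~~~~~~
~~~~~~~~
~~~~~~~~
~~~~^~~~
~~~+~~~~
~~~++~~~
~~~~~~~~
~~~~~~~~
k=6  ~~~~~~~~
~~~~~~~~
~~~~~~~~
~~~~+>~~
~~~+~~~~
~~~++~~~
~~~~~~~~
~~~~~~~~
k=7  ~~~~~~~~
~~~~~~~~
~~~~~~~~
~~~~++~~
~~~+~v~~
~~~++~~~
~~~~~~~~
~~~~~~~~
k=8  ~~~~~~~~
~~~~~~~~
~~~~~~~~
~~~~++~~
~~~+<+~~
~~~++~~~
~~~~~~~~
~~~~~~~~
k=9  ~~~~~~~~
~~~~~~~~
~~~~~~~~
~~~~^+~~
~~~+++~~
~~~++~~~
~~~~~~~~
~~~~~~~~
k=10  ~~~~~~~~
~~~~~~~~
~~~~~~~~
~~~<~+~~
~~~+++~~
~~~++~~~
~~~~~~~~
~~~~~~~~
k=11  ~~~~~~~~
~~~~~~~~
~~~^~~~~
~~~+~+~~
~~~+++~~
~~~++~~~
~~~~~~~~
~~~~~~~~
k=12  ~~~~~~~~
~~~~~~~~
~~~+>~~~
~~~+~+~~
~~~+++~~
~~~++~~~
~~~~~~~~
~~~~~~~~
k=13  ~~~~~~~~
~~~~~~~~
~~~++~~~
~~~+v+~~
~~~+++~~
~~~++~~~
~~~~~~~~
~~~~~~~~
k=14  ~~~~~~~~
~~~~~~~~
~~~++~~~
~~~<++~~
~~~+++~~
~~~++~~~
~~~~~~~~
~~~~~~~~
k=15  ~~~~~~~~
~~~~~~~~
~~~++~~~
~~~~++~~
~~~v++~~
~~~++~~~
~~~~~~~~
~~~~~~~~
k=16  ~~~~~~~~
~~~~~~~~
~~~++~~~
~~~~++~~
~~~~>+~~
~~~++~~~
~~~~~~~~
~~~~~~~~
k=17  ~~~~~~~~
~~~~~~~~
~~~++~~~
~~~~^+~~
~~~~~+~~
~~~++~~~
~~~~~~~~
~~~~~~~~
k=18  ~~~~~~~~
~~~~~~~~
~~~++~~~
~~~<~+~~
~~~~~+~~
~~~++~~~
~~~~~~~~
~~~~~~~~
k=19  ~~~~~~~~
~~~~~~~~
~~~^+~~~
~~~+~+~~
~~~~~+~~
~~~++~~~
~~~~~~~~
~~~~~~~~
k=20  ~~~~~~~~
~~~~~~~~
~~<~+~~~
~~~+~+~~
~~~~~+~~
~~~++~~~
~~~~~~~~
~~~~~~~~
k=21  ~~~~~~~~
~~^~~~~~
~~+~+~~~
~~~+~+~~
~~~~~+~~
~~~++~~~
~~~~~~~~
~~~~~~~~
k=22  ~~~~~~~~
~~+>~~~~
~~+~+~~~
~~~+~+~~
~~~~~+~~
~~~++~~~
~~~~~~~~
~~~~~~~~
k=23  ~~~~~~~~
~~++~~~~
~~+v+~~~
~~~+~+~~
~~~~~+~~
~~~++~~~
~~~~~~~~
~~~~~~~~
k=24  ~~~~~~~~
~~++~~~~
~~<++~~~
~~~+~+~~
~~~~~+~~
~~~++~~~
~~~~~~~~
~~~~~~~~
k=25  ~~~~~~~~
~~++~~~~
~~~++~~~
~~v+~+~~
~~~~~+~~
~~~++~~~
~~~~~~~~
~~~~~~~~
k=26  ~~~~~~~~
~~++~~~~
~~~++~~~
~<++~+~~
~~~~~+~~
~~~++~~~
~~~~~~~~
~~~~~~~~

3,1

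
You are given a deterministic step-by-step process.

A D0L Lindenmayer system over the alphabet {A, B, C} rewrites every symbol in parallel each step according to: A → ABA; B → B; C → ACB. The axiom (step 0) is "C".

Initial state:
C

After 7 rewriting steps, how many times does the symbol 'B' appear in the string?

127

step 0: C
step 1: ACB
step 2: ABAACBB
step 3: ABABABAABAACBBB
step 4: ABABABABABABABAABABABAABAACBBBB
step 5: ABABABABABABABABABABABABABABABAABABABABABABABAABABABAABAACBBBBB
step 6: ABABABABABABABABABABABABABABABABABABABABABABABABABABABABAB…ABABABABABABABABABABABABAABABABABABABABAABABABAABAACBBBBBB  (len 127)
step 7: ABABABABABABABABABABABABABABABABABABABABABABABABABABABABAB…BABABABABABABABABABABABAABABABABABABABAABABABAABAACBBBBBBB  (len 255)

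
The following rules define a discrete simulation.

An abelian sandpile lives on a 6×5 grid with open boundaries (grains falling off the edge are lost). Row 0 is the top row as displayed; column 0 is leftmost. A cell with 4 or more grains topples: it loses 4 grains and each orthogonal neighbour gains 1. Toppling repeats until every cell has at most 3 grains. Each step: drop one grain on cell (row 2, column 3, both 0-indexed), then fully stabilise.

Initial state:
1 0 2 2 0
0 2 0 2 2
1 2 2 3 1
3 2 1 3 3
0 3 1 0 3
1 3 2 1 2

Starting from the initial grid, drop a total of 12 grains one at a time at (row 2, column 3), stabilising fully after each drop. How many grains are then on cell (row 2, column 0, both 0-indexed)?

k=0  1 0 2 2 0
0 2 0 2 2
1 2 2 3 1
3 2 1 3 3
0 3 1 0 3
1 3 2 1 2
k=1  1 0 2 2 0
0 2 0 3 2
1 2 3 1 3
3 2 2 1 1
0 3 1 2 0
1 3 2 1 3
k=2  1 0 2 2 0
0 2 0 3 2
1 2 3 2 3
3 2 2 1 1
0 3 1 2 0
1 3 2 1 3
k=3  1 0 2 2 0
0 2 0 3 2
1 2 3 3 3
3 2 2 1 1
0 3 1 2 0
1 3 2 1 3
k=4  1 0 2 3 1
0 2 2 1 0
1 3 0 3 1
3 2 3 2 2
0 3 1 2 0
1 3 2 1 3
k=5  1 0 2 3 1
0 2 2 2 0
1 3 1 0 2
3 2 3 3 2
0 3 1 2 0
1 3 2 1 3
k=6  1 0 2 3 1
0 2 2 2 0
1 3 1 1 2
3 2 3 3 2
0 3 1 2 0
1 3 2 1 3
k=7  1 0 2 3 1
0 2 2 2 0
1 3 1 2 2
3 2 3 3 2
0 3 1 2 0
1 3 2 1 3
k=8  1 0 2 3 1
0 2 2 2 0
1 3 1 3 2
3 2 3 3 2
0 3 1 2 0
1 3 2 1 3
k=9  1 0 2 3 1
0 2 2 3 0
1 3 3 1 3
3 3 0 1 3
0 3 2 3 0
1 3 2 1 3
k=10  1 0 2 3 1
0 2 2 3 0
1 3 3 2 3
3 3 0 1 3
0 3 2 3 0
1 3 2 1 3
k=11  1 0 2 3 1
0 2 2 3 0
1 3 3 3 3
3 3 0 1 3
0 3 2 3 0
1 3 2 1 3
k=12  1 2 0 1 2
1 0 2 2 2
3 2 2 3 1
0 2 2 3 0
2 1 3 3 1
2 0 3 1 3

3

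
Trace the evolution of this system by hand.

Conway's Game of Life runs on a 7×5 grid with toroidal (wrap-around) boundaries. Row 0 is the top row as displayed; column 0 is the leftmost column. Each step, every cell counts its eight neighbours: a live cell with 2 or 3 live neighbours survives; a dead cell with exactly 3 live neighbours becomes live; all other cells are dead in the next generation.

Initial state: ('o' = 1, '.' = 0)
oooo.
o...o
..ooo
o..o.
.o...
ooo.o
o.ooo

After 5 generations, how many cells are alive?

2

gen 0: oooo.
o...o
..ooo
o..o.
.o...
ooo.o
o.ooo
gen 1: .....
.....
.oo..
oo.o.
...o.
.....
.....
gen 2: .....
.....
ooo..
oo.oo
..o.o
.....
.....
gen 3: .....
.o...
..oo.
.....
.oo.o
.....
.....
gen 4: .....
..o..
..o..
.o...
.....
.....
.....
gen 5: .....
.....
.oo..
.....
.....
.....
.....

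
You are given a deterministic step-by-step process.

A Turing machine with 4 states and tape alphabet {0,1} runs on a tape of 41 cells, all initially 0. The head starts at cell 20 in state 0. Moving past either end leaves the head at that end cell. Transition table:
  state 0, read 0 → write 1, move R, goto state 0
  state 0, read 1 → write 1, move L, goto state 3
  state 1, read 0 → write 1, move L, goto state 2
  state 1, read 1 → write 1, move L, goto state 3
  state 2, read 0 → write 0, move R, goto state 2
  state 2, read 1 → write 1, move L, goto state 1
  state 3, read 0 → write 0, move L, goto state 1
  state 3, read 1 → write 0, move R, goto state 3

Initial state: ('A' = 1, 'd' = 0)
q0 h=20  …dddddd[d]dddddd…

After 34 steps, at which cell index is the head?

38

[0] q0 h=20  …dddddd[d]dddddd…
[1] q0 h=21  …dddddA[d]dddddd…
[2] q0 h=22  …ddddAA[d]dddddd…
[3] q0 h=23  …dddAAA[d]dddddd…
[4] q0 h=24  …ddAAAA[d]dddddd…
[5] q0 h=25  …dAAAAA[d]dddddd…
[6] q0 h=26  …AAAAAA[d]dddddd…
[7] q0 h=27  …AAAAAA[d]dddddd…
[8] q0 h=28  …AAAAAA[d]dddddd…
[9] q0 h=29  …AAAAAA[d]dddddd…
[10] q0 h=30  …AAAAAA[d]dddddd…
[11] q0 h=31  …AAAAAA[d]dddddd…
[12] q0 h=32  …AAAAAA[d]dddddd…
[13] q0 h=33  …AAAAAA[d]dddddd…
[14] q0 h=34  …AAAAAA[d]dddddd|
[15] q0 h=35  …AAAAAA[d]ddddd|
[16] q0 h=36  …AAAAAA[d]dddd|
[17] q0 h=37  …AAAAAA[d]ddd|
[18] q0 h=38  …AAAAAA[d]dd|
[19] q0 h=39  …AAAAAA[d]d|
[20] q0 h=40  …AAAAAA[d]|
[21] q0 h=40  …AAAAAA[A]|
[22] q3 h=39  …AAAAAA[A]A|
[23] q3 h=40  …AAAAAd[A]|
[24] q3 h=40  …AAAAAd[d]|
[25] q1 h=39  …AAAAAA[d]d|
[26] q2 h=38  …AAAAAA[A]Ad|
[27] q1 h=37  …AAAAAA[A]AAd|
[28] q3 h=36  …AAAAAA[A]AAAd|
[29] q3 h=37  …AAAAAd[A]AAd|
[30] q3 h=38  …AAAAdd[A]Ad|
[31] q3 h=39  …AAAddd[A]d|
[32] q3 h=40  …AAdddd[d]|
[33] q1 h=39  …AAAddd[d]d|
[34] q2 h=38  …AAAAdd[d]Ad|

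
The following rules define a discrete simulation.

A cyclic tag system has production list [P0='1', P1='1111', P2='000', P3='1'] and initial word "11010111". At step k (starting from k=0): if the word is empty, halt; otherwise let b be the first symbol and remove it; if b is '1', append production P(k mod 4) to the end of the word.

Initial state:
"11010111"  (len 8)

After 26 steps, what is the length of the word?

step 0: "11010111"  (len 8)
step 1: "10101111"  (len 8)
step 2: "01011111111"  (len 11)
step 3: "1011111111"  (len 10)
step 4: "0111111111"  (len 10)
step 5: "111111111"  (len 9)
step 6: "111111111111"  (len 12)
step 7: "11111111111000"  (len 14)
step 8: "11111111110001"  (len 14)
step 9: "11111111100011"  (len 14)
step 10: "11111111000111111"  (len 17)
step 11: "1111111000111111000"  (len 19)
step 12: "1111110001111110001"  (len 19)
step 13: "1111100011111100011"  (len 19)
step 14: "1111000111111000111111"  (len 22)
step 15: "111000111111000111111000"  (len 24)
step 16: "110001111110001111110001"  (len 24)
step 17: "100011111100011111100011"  (len 24)
step 18: "000111111000111111000111111"  (len 27)
step 19: "00111111000111111000111111"  (len 26)
step 20: "0111111000111111000111111"  (len 25)
step 21: "111111000111111000111111"  (len 24)
step 22: "111110001111110001111111111"  (len 27)
step 23: "11110001111110001111111111000"  (len 29)
step 24: "11100011111100011111111110001"  (len 29)
step 25: "11000111111000111111111100011"  (len 29)
step 26: "10001111110001111111111000111111"  (len 32)

32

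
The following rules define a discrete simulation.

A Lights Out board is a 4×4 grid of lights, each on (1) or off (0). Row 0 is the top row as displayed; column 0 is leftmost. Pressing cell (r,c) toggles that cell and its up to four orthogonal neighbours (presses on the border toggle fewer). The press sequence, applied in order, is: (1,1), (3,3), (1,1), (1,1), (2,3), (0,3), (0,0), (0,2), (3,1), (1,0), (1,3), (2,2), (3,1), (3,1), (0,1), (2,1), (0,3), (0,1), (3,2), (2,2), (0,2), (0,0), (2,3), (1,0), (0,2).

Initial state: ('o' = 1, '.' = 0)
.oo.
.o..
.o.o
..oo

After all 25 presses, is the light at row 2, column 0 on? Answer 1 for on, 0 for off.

[0] .oo.
.o..
.o.o
..oo
[1] ..o.
o.o.
...o
..oo
[2] ..o.
o.o.
....
....
[3] .oo.
.o..
.o..
....
[4] ..o.
o.o.
....
....
[5] ..o.
o.oo
..oo
...o
[6] ...o
o.o.
..oo
...o
[7] oo.o
..o.
..oo
...o
[8] o.o.
....
..oo
...o
[9] o.o.
....
.ooo
oooo
[10] ..o.
oo..
oooo
oooo
[11] ..oo
oooo
ooo.
oooo
[12] ..oo
oo.o
o..o
oo.o
[13] ..oo
oo.o
oo.o
..oo
[14] ..oo
oo.o
o..o
oo.o
[15] oo.o
o..o
o..o
oo.o
[16] oo.o
oo.o
.ooo
o..o
[17] ooo.
oo..
.ooo
o..o
[18] ....
o...
.ooo
o..o
[19] ....
o...
.o.o
ooo.
[20] ....
o.o.
..o.
oo..
[21] .ooo
o...
..o.
oo..
[22] o.oo
....
..o.
oo..
[23] o.oo
...o
...o
oo.o
[24] ..oo
oo.o
o..o
oo.o
[25] .o..
oooo
o..o
oo.o

1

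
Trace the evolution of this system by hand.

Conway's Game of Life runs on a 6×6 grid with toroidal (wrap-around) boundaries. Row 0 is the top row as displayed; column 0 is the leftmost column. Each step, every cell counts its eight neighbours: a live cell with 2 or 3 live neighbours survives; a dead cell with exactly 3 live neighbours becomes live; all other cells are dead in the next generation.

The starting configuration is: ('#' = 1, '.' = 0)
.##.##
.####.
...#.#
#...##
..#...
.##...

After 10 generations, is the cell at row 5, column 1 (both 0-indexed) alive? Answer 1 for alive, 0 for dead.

1

0) .##.##
.####.
...#.#
#...##
..#...
.##...
1) ....##
.#....
.#....
#..###
#.##.#
#.....
2) #....#
#.....
.##.##
...#..
..##..
##.#..
3) .....#
....#.
######
.#....
.#.##.
##.###
4) ...#..
.##...
######
......
.#.#..
.#.#..
5) .#.#..
.....#
#..###
.....#
......
...##.
6) ..##..
..##.#
#.....
#....#
....#.
..###.
7) .#....
.####.
##..#.
#....#
....#.
..#.#.
8) .#..#.
...###
....#.
##..#.
...##.
...#..
9) ..#..#
...#.#
#.....
....#.
..####
..##..
10) ..#...
#...##
....##
....#.
..#..#
.#...#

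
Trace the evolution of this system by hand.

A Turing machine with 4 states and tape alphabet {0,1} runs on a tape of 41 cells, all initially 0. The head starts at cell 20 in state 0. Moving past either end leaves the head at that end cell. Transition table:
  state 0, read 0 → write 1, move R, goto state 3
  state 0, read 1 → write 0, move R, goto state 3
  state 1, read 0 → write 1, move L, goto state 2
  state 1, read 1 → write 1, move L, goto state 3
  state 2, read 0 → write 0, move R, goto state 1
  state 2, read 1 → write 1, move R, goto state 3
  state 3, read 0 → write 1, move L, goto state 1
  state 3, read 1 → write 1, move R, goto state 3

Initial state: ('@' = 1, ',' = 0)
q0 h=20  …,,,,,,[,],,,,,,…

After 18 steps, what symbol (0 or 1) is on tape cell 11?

[0] q0 h=20  …,,,,,,[,],,,,,,…
[1] q3 h=21  …,,,,,@[,],,,,,,…
[2] q1 h=20  …,,,,,,[@]@,,,,,…
[3] q3 h=19  …,,,,,,[,]@@,,,,…
[4] q1 h=18  …,,,,,,[,]@@@,,,…
[5] q2 h=17  …,,,,,,[,]@@@@,,…
[6] q1 h=18  …,,,,,,[@]@@@,,,…
[7] q3 h=17  …,,,,,,[,]@@@@,,…
[8] q1 h=16  …,,,,,,[,]@@@@@,…
[9] q2 h=15  …,,,,,,[,]@@@@@@…
[10] q1 h=16  …,,,,,,[@]@@@@@,…
[11] q3 h=15  …,,,,,,[,]@@@@@@…
[12] q1 h=14  …,,,,,,[,]@@@@@@…
[13] q2 h=13  …,,,,,,[,]@@@@@@…
[14] q1 h=14  …,,,,,,[@]@@@@@@…
[15] q3 h=13  …,,,,,,[,]@@@@@@…
[16] q1 h=12  …,,,,,,[,]@@@@@@…
[17] q2 h=11  …,,,,,,[,]@@@@@@…
[18] q1 h=12  …,,,,,,[@]@@@@@@…

0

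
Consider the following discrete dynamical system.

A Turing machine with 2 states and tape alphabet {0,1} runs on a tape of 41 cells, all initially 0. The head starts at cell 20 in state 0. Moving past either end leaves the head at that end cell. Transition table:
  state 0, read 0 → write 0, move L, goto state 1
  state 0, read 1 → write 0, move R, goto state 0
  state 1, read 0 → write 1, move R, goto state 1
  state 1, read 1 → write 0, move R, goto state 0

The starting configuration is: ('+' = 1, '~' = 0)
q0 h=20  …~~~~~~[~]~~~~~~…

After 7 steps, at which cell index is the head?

[0] q0 h=20  …~~~~~~[~]~~~~~~…
[1] q1 h=19  …~~~~~~[~]~~~~~~…
[2] q1 h=20  …~~~~~+[~]~~~~~~…
[3] q1 h=21  …~~~~++[~]~~~~~~…
[4] q1 h=22  …~~~+++[~]~~~~~~…
[5] q1 h=23  …~~++++[~]~~~~~~…
[6] q1 h=24  …~+++++[~]~~~~~~…
[7] q1 h=25  …++++++[~]~~~~~~…

25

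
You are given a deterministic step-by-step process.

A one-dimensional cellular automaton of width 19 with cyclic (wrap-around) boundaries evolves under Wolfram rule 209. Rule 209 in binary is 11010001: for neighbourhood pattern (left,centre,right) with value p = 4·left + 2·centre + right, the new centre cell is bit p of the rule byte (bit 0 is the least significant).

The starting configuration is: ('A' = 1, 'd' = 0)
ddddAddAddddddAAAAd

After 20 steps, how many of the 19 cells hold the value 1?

[0] ddddAddAddddddAAAAd
[1] AAAddAddAAAAAddAAAA
[2] AAAAddAddAAAAAddAAA
[3] AAAAAddAddAAAAAddAA
[4] AAAAAAddAddAAAAAddA
[5] AAAAAAAddAddAAAAAdd
[6] dAAAAAAAddAddAAAAAd
[7] ddAAAAAAAddAddAAAAA
[8] AddAAAAAAAddAddAAAA
[9] AAddAAAAAAAddAddAAA
[10] AAAddAAAAAAAddAddAA
[11] AAAAddAAAAAAAddAddA
[12] AAAAAddAAAAAAAddAdd
[13] dAAAAAddAAAAAAAddAd
[14] ddAAAAAddAAAAAAAddA
[15] AddAAAAAddAAAAAAAdd
[16] dAddAAAAAddAAAAAAAd
[17] ddAddAAAAAddAAAAAAA
[18] AddAddAAAAAddAAAAAA
[19] AAddAddAAAAAddAAAAA
[20] AAAddAddAAAAAddAAAA

13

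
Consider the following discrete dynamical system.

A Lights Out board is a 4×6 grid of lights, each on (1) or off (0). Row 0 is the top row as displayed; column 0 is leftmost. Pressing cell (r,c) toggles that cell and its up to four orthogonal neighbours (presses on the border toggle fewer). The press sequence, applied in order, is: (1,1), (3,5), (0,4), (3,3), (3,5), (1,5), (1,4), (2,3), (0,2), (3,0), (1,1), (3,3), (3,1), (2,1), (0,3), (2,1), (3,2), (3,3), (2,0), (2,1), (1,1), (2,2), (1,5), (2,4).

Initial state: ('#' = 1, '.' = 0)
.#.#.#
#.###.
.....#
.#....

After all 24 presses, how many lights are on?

10

gen 0: .#.#.#
#.###.
.....#
.#....
gen 1: ...#.#
.#.##.
.#...#
.#....
gen 2: ...#.#
.#.##.
.#....
.#..##
gen 3: ....#.
.#.#..
.#....
.#..##
gen 4: ....#.
.#.#..
.#.#..
.###.#
gen 5: ....#.
.#.#..
.#.#.#
.####.
gen 6: ....##
.#.###
.#.#..
.####.
gen 7: .....#
.#....
.#.##.
.####.
gen 8: .....#
.#.#..
.##...
.##.#.
gen 9: .###.#
.###..
.##...
.##.#.
gen 10: .###.#
.###..
###...
#.#.#.
gen 11: ..##.#
#..#..
#.#...
#.#.#.
gen 12: ..##.#
#..#..
#.##..
#..#..
gen 13: ..##.#
#..#..
####..
.###..
gen 14: ..##.#
##.#..
...#..
..##..
gen 15: ....##
##....
...#..
..##..
gen 16: ....##
#.....
####..
.###..
gen 17: ....##
#.....
##.#..
......
gen 18: ....##
#.....
##....
..###.
gen 19: ....##
......
......
#.###.
gen 20: ....##
.#....
###...
#####.
gen 21: .#..##
#.#...
#.#...
#####.
gen 22: .#..##
#.....
##.#..
##.##.
gen 23: .#..#.
#...##
##.#.#
##.##.
gen 24: .#..#.
#....#
##..#.
##.#..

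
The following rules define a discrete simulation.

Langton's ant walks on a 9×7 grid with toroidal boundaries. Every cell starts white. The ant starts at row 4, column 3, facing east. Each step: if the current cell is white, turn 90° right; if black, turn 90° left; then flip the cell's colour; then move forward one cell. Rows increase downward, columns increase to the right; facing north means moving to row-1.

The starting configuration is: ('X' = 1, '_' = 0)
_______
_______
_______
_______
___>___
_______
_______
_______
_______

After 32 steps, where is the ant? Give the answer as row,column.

t=0: _______
_______
_______
_______
___>___
_______
_______
_______
_______
t=1: _______
_______
_______
_______
___X___
___v___
_______
_______
_______
t=2: _______
_______
_______
_______
___X___
__<X___
_______
_______
_______
t=3: _______
_______
_______
_______
__^X___
__XX___
_______
_______
_______
t=4: _______
_______
_______
_______
__X>___
__XX___
_______
_______
_______
t=5: _______
_______
_______
___^___
__X____
__XX___
_______
_______
_______
t=6: _______
_______
_______
___X>__
__X____
__XX___
_______
_______
_______
t=7: _______
_______
_______
___XX__
__X_v__
__XX___
_______
_______
_______
t=8: _______
_______
_______
___XX__
__X<X__
__XX___
_______
_______
_______
t=9: _______
_______
_______
___^X__
__XXX__
__XX___
_______
_______
_______
t=10: _______
_______
_______
__<_X__
__XXX__
__XX___
_______
_______
_______
t=11: _______
_______
__^____
__X_X__
__XXX__
__XX___
_______
_______
_______
t=12: _______
_______
__X>___
__X_X__
__XXX__
__XX___
_______
_______
_______
t=13: _______
_______
__XX___
__XvX__
__XXX__
__XX___
_______
_______
_______
t=14: _______
_______
__XX___
__<XX__
__XXX__
__XX___
_______
_______
_______
t=15: _______
_______
__XX___
___XX__
__vXX__
__XX___
_______
_______
_______
t=16: _______
_______
__XX___
___XX__
___>X__
__XX___
_______
_______
_______
t=17: _______
_______
__XX___
___^X__
____X__
__XX___
_______
_______
_______
t=18: _______
_______
__XX___
__<_X__
____X__
__XX___
_______
_______
_______
t=19: _______
_______
__^X___
__X_X__
____X__
__XX___
_______
_______
_______
t=20: _______
_______
_<_X___
__X_X__
____X__
__XX___
_______
_______
_______
t=21: _______
_^_____
_X_X___
__X_X__
____X__
__XX___
_______
_______
_______
t=22: _______
_X>____
_X_X___
__X_X__
____X__
__XX___
_______
_______
_______
t=23: _______
_XX____
_XvX___
__X_X__
____X__
__XX___
_______
_______
_______
t=24: _______
_XX____
_<XX___
__X_X__
____X__
__XX___
_______
_______
_______
t=25: _______
_XX____
__XX___
_vX_X__
____X__
__XX___
_______
_______
_______
t=26: _______
_XX____
__XX___
<XX_X__
____X__
__XX___
_______
_______
_______
t=27: _______
_XX____
^_XX___
XXX_X__
____X__
__XX___
_______
_______
_______
t=28: _______
_XX____
X>XX___
XXX_X__
____X__
__XX___
_______
_______
_______
t=29: _______
_XX____
XXXX___
XvX_X__
____X__
__XX___
_______
_______
_______
t=30: _______
_XX____
XXXX___
X_>_X__
____X__
__XX___
_______
_______
_______
t=31: _______
_XX____
XX^X___
X___X__
____X__
__XX___
_______
_______
_______
t=32: _______
_XX____
X<_X___
X___X__
____X__
__XX___
_______
_______
_______

2,1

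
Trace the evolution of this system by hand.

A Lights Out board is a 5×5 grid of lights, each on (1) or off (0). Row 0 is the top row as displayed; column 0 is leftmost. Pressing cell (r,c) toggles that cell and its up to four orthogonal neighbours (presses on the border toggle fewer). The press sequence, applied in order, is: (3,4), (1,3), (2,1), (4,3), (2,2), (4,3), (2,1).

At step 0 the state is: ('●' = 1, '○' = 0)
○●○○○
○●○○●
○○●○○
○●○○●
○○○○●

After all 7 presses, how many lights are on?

9

gen 0: ○●○○○
○●○○●
○○●○○
○●○○●
○○○○●
gen 1: ○●○○○
○●○○●
○○●○●
○●○●○
○○○○○
gen 2: ○●○●○
○●●●○
○○●●●
○●○●○
○○○○○
gen 3: ○●○●○
○○●●○
●●○●●
○○○●○
○○○○○
gen 4: ○●○●○
○○●●○
●●○●●
○○○○○
○○●●●
gen 5: ○●○●○
○○○●○
●○●○●
○○●○○
○○●●●
gen 6: ○●○●○
○○○●○
●○●○●
○○●●○
○○○○○
gen 7: ○●○●○
○●○●○
○●○○●
○●●●○
○○○○○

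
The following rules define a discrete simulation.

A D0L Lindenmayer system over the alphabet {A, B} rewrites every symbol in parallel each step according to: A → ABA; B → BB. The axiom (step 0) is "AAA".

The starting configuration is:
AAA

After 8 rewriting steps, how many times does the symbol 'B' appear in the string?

k=0  AAA
k=1  ABAABAABA
k=2  ABABBABAABABBABAABABBABA
k=3  ABABBABABBBBABABBABAABABBABABBBBABABBABAABABBABABBBBABABBABA
k=4  ABABBABABBBBABABBABABBBBBBBBABABBABABBBBABABBABAABABBABABB…BBABABBABAABABBABABBBBABABBABABBBBBBBBABABBABABBBBABABBABA  (len 144)
k=5  ABABBABABBBBABABBABABBBBBBBBABABBABABBBBABABBABABBBBBBBBBB…BBBBBBBBBBABABBABABBBBABABBABABBBBBBBBABABBABABBBBABABBABA  (len 336)
k=6  ABABBABABBBBABABBABABBBBBBBBABABBABABBBBABABBABABBBBBBBBBB…BBBBBBBBBBABABBABABBBBABABBABABBBBBBBBABABBABABBBBABABBABA  (len 768)
k=7  ABABBABABBBBABABBABABBBBBBBBABABBABABBBBABABBABABBBBBBBBBB…BBBBBBBBBBABABBABABBBBABABBABABBBBBBBBABABBABABBBBABABBABA  (len 1728)
k=8  ABABBABABBBBABABBABABBBBBBBBABABBABABBBBABABBABABBBBBBBBBB…BBBBBBBBBBABABBABABBBBABABBABABBBBBBBBABABBABABBBBABABBABA  (len 3840)

3072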